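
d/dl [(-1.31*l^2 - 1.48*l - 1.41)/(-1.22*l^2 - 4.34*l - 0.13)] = (3.8798*l^2 - 3.0998*l - 5.927)/(1.4884*l^4 + 10.5896*l^3 + 19.1528*l^2 + 1.1284*l + 0.0169)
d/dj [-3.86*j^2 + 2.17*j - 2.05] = 2.17 - 7.72*j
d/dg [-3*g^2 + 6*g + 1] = 6 - 6*g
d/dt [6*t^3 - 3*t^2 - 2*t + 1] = 18*t^2 - 6*t - 2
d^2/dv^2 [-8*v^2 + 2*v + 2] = -16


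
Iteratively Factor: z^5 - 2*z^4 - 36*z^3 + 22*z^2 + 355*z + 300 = (z + 3)*(z^4 - 5*z^3 - 21*z^2 + 85*z + 100) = (z + 3)*(z + 4)*(z^3 - 9*z^2 + 15*z + 25) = (z - 5)*(z + 3)*(z + 4)*(z^2 - 4*z - 5) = (z - 5)^2*(z + 3)*(z + 4)*(z + 1)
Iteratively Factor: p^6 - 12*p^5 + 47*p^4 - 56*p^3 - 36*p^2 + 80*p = (p - 4)*(p^5 - 8*p^4 + 15*p^3 + 4*p^2 - 20*p) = (p - 4)*(p + 1)*(p^4 - 9*p^3 + 24*p^2 - 20*p) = (p - 4)*(p - 2)*(p + 1)*(p^3 - 7*p^2 + 10*p) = (p - 5)*(p - 4)*(p - 2)*(p + 1)*(p^2 - 2*p) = p*(p - 5)*(p - 4)*(p - 2)*(p + 1)*(p - 2)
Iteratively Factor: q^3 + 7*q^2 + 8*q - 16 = (q - 1)*(q^2 + 8*q + 16) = (q - 1)*(q + 4)*(q + 4)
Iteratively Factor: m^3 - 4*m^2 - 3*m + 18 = (m + 2)*(m^2 - 6*m + 9) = (m - 3)*(m + 2)*(m - 3)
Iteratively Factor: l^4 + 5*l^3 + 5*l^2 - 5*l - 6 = (l + 2)*(l^3 + 3*l^2 - l - 3) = (l + 1)*(l + 2)*(l^2 + 2*l - 3) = (l - 1)*(l + 1)*(l + 2)*(l + 3)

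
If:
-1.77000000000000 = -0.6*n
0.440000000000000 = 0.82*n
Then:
No Solution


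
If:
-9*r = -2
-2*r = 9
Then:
No Solution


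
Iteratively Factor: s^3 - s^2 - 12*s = (s - 4)*(s^2 + 3*s) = (s - 4)*(s + 3)*(s)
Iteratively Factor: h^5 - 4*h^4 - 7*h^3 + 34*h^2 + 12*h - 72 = (h + 2)*(h^4 - 6*h^3 + 5*h^2 + 24*h - 36) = (h + 2)^2*(h^3 - 8*h^2 + 21*h - 18) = (h - 3)*(h + 2)^2*(h^2 - 5*h + 6) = (h - 3)*(h - 2)*(h + 2)^2*(h - 3)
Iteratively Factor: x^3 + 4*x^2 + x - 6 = (x - 1)*(x^2 + 5*x + 6) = (x - 1)*(x + 2)*(x + 3)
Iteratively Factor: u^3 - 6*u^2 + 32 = (u - 4)*(u^2 - 2*u - 8) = (u - 4)^2*(u + 2)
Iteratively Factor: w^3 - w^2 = (w)*(w^2 - w) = w*(w - 1)*(w)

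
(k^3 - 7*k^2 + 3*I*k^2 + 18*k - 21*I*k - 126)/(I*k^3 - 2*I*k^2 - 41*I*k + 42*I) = (-I*k^2 + 3*k - 18*I)/(k^2 + 5*k - 6)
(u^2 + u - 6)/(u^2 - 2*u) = (u + 3)/u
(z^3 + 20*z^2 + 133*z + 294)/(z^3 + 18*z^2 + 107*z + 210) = (z + 7)/(z + 5)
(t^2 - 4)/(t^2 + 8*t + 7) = (t^2 - 4)/(t^2 + 8*t + 7)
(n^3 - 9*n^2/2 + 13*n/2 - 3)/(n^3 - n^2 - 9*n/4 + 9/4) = 2*(n - 2)/(2*n + 3)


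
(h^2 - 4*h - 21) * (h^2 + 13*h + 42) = h^4 + 9*h^3 - 31*h^2 - 441*h - 882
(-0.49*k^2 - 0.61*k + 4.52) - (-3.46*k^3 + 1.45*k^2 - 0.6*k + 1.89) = 3.46*k^3 - 1.94*k^2 - 0.01*k + 2.63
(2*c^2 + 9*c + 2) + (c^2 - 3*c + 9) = 3*c^2 + 6*c + 11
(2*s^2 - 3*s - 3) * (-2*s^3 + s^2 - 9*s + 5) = -4*s^5 + 8*s^4 - 15*s^3 + 34*s^2 + 12*s - 15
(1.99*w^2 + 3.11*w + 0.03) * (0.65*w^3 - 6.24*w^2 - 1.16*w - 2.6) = 1.2935*w^5 - 10.3961*w^4 - 21.6953*w^3 - 8.9688*w^2 - 8.1208*w - 0.078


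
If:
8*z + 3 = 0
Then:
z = -3/8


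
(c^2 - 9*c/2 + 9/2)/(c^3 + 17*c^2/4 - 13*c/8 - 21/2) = 4*(c - 3)/(4*c^2 + 23*c + 28)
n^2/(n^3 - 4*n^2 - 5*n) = n/(n^2 - 4*n - 5)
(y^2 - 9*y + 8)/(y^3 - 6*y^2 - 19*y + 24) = 1/(y + 3)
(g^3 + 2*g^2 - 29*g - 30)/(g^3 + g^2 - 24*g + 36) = (g^2 - 4*g - 5)/(g^2 - 5*g + 6)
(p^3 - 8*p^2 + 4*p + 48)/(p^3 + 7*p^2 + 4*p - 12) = (p^2 - 10*p + 24)/(p^2 + 5*p - 6)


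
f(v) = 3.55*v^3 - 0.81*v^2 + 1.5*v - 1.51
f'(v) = 10.65*v^2 - 1.62*v + 1.5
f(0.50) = -0.52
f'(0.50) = 3.35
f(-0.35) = -2.29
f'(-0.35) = 3.37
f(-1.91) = -32.07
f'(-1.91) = 43.45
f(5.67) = 628.06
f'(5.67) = 334.70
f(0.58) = -0.22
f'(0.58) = 4.14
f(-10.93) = -4750.09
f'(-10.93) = 1291.51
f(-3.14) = -124.11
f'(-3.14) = 111.59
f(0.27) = -1.09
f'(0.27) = 1.84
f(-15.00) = -12187.51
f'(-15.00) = 2422.05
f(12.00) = 6034.25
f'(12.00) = 1515.66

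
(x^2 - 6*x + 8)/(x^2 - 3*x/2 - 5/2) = 2*(-x^2 + 6*x - 8)/(-2*x^2 + 3*x + 5)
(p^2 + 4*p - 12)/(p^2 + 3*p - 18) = (p - 2)/(p - 3)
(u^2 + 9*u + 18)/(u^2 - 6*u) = (u^2 + 9*u + 18)/(u*(u - 6))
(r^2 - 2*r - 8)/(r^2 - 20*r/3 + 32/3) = 3*(r + 2)/(3*r - 8)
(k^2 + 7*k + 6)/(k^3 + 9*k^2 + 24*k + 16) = (k + 6)/(k^2 + 8*k + 16)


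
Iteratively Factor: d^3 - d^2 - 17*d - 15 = (d - 5)*(d^2 + 4*d + 3) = (d - 5)*(d + 3)*(d + 1)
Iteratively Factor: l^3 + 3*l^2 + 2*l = (l + 1)*(l^2 + 2*l) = (l + 1)*(l + 2)*(l)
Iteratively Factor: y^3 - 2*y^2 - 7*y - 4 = (y + 1)*(y^2 - 3*y - 4) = (y - 4)*(y + 1)*(y + 1)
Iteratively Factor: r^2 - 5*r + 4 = (r - 1)*(r - 4)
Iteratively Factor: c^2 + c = (c)*(c + 1)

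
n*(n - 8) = n^2 - 8*n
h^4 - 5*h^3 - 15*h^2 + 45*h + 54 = (h - 6)*(h - 3)*(h + 1)*(h + 3)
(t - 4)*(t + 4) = t^2 - 16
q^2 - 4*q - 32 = (q - 8)*(q + 4)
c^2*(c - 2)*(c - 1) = c^4 - 3*c^3 + 2*c^2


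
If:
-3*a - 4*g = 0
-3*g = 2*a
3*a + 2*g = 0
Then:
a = 0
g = 0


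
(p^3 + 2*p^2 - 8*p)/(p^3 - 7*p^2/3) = 3*(p^2 + 2*p - 8)/(p*(3*p - 7))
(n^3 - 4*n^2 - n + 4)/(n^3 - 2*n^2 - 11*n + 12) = (n + 1)/(n + 3)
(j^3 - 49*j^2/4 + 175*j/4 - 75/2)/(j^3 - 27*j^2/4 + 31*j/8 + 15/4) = 2*(j - 5)/(2*j + 1)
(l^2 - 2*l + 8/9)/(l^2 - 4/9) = (3*l - 4)/(3*l + 2)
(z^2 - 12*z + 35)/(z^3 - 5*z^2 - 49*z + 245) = 1/(z + 7)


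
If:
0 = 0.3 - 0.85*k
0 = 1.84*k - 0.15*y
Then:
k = 0.35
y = 4.33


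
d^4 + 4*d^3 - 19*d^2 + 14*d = d*(d - 2)*(d - 1)*(d + 7)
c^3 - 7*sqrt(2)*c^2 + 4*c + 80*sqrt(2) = (c - 5*sqrt(2))*(c - 4*sqrt(2))*(c + 2*sqrt(2))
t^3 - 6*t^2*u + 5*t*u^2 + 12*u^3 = (t - 4*u)*(t - 3*u)*(t + u)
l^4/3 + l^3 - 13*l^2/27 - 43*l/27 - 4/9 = (l/3 + 1)*(l - 4/3)*(l + 1/3)*(l + 1)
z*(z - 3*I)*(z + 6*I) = z^3 + 3*I*z^2 + 18*z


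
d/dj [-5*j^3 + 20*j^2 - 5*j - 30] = -15*j^2 + 40*j - 5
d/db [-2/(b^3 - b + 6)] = 2*(3*b^2 - 1)/(b^3 - b + 6)^2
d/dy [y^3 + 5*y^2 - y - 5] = 3*y^2 + 10*y - 1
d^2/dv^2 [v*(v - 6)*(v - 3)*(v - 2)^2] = 20*v^3 - 156*v^2 + 348*v - 216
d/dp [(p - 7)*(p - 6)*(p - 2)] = 3*p^2 - 30*p + 68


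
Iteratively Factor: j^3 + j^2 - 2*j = (j - 1)*(j^2 + 2*j) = j*(j - 1)*(j + 2)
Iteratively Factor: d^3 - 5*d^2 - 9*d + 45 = (d + 3)*(d^2 - 8*d + 15) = (d - 3)*(d + 3)*(d - 5)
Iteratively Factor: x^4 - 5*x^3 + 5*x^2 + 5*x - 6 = (x - 3)*(x^3 - 2*x^2 - x + 2) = (x - 3)*(x - 1)*(x^2 - x - 2) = (x - 3)*(x - 1)*(x + 1)*(x - 2)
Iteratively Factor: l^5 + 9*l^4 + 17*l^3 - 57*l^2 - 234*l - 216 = (l + 2)*(l^4 + 7*l^3 + 3*l^2 - 63*l - 108) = (l + 2)*(l + 4)*(l^3 + 3*l^2 - 9*l - 27) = (l - 3)*(l + 2)*(l + 4)*(l^2 + 6*l + 9) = (l - 3)*(l + 2)*(l + 3)*(l + 4)*(l + 3)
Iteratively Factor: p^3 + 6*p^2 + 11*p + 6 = (p + 3)*(p^2 + 3*p + 2) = (p + 1)*(p + 3)*(p + 2)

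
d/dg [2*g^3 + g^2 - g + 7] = 6*g^2 + 2*g - 1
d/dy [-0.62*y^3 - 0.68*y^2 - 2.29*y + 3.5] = -1.86*y^2 - 1.36*y - 2.29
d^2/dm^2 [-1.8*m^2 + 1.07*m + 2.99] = -3.60000000000000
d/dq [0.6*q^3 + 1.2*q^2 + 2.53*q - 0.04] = 1.8*q^2 + 2.4*q + 2.53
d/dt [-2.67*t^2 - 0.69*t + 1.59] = -5.34*t - 0.69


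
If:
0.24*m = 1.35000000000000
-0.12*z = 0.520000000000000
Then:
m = 5.62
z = -4.33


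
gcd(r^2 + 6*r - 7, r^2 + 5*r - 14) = r + 7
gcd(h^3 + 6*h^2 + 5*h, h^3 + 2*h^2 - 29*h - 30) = h + 1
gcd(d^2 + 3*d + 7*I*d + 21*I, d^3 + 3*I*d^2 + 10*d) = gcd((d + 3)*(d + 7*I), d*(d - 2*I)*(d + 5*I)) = 1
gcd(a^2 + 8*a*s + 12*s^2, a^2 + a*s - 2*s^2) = a + 2*s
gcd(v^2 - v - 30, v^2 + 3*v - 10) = v + 5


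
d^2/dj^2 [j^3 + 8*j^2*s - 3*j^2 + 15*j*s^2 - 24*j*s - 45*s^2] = 6*j + 16*s - 6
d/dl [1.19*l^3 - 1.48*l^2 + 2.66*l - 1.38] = 3.57*l^2 - 2.96*l + 2.66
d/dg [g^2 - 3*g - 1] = 2*g - 3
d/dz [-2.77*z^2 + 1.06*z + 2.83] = 1.06 - 5.54*z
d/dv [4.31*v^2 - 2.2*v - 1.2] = 8.62*v - 2.2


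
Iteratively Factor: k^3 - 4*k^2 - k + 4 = (k - 4)*(k^2 - 1) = (k - 4)*(k + 1)*(k - 1)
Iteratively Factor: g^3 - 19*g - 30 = (g + 2)*(g^2 - 2*g - 15) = (g - 5)*(g + 2)*(g + 3)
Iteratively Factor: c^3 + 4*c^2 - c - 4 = (c + 4)*(c^2 - 1) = (c + 1)*(c + 4)*(c - 1)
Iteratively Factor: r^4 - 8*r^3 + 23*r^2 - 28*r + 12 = (r - 1)*(r^3 - 7*r^2 + 16*r - 12) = (r - 3)*(r - 1)*(r^2 - 4*r + 4) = (r - 3)*(r - 2)*(r - 1)*(r - 2)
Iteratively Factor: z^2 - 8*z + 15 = (z - 5)*(z - 3)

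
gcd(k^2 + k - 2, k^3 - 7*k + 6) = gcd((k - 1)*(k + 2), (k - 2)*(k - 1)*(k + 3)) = k - 1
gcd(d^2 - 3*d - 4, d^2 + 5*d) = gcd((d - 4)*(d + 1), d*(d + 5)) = 1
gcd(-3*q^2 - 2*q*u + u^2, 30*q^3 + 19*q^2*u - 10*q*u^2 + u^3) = q + u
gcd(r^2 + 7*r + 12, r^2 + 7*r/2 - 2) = r + 4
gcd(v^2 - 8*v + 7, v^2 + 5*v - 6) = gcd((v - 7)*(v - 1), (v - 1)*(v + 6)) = v - 1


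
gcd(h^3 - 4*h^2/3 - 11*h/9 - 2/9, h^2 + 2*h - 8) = h - 2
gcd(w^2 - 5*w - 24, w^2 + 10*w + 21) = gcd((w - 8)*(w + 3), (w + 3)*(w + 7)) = w + 3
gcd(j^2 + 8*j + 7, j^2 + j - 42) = j + 7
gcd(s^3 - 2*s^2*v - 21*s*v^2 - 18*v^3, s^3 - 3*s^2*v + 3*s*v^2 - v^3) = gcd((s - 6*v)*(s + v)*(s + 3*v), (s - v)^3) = 1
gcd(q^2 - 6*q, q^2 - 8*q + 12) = q - 6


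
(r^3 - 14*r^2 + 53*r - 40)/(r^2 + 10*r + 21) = (r^3 - 14*r^2 + 53*r - 40)/(r^2 + 10*r + 21)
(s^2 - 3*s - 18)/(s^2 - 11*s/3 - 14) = 3*(s + 3)/(3*s + 7)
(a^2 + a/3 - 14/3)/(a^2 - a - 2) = (a + 7/3)/(a + 1)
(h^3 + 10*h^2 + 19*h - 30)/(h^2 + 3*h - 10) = (h^2 + 5*h - 6)/(h - 2)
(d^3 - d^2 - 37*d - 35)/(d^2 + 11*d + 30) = (d^2 - 6*d - 7)/(d + 6)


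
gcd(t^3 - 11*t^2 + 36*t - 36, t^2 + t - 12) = t - 3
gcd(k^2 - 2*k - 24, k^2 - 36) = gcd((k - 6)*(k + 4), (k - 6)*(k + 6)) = k - 6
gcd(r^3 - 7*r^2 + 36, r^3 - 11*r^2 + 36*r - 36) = r^2 - 9*r + 18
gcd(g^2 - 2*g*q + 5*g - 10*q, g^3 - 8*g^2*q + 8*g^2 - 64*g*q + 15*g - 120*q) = g + 5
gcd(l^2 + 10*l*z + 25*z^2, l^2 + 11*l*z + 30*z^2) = l + 5*z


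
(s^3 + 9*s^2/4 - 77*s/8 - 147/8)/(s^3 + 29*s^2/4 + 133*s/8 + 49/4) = (s - 3)/(s + 2)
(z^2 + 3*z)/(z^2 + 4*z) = (z + 3)/(z + 4)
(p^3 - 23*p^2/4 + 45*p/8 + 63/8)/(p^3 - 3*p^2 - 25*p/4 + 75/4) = (8*p^2 - 22*p - 21)/(2*(4*p^2 - 25))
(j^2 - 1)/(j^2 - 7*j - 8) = (j - 1)/(j - 8)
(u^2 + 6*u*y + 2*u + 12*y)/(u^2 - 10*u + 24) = (u^2 + 6*u*y + 2*u + 12*y)/(u^2 - 10*u + 24)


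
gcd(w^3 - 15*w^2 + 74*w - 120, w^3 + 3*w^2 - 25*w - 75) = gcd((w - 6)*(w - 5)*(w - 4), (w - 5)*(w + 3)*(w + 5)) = w - 5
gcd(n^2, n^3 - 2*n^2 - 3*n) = n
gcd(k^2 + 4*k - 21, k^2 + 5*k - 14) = k + 7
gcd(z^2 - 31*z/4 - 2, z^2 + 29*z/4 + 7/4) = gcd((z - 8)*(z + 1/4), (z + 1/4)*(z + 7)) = z + 1/4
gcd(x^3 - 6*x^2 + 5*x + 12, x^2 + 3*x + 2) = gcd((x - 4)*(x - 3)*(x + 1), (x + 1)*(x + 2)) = x + 1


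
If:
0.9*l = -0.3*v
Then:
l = -0.333333333333333*v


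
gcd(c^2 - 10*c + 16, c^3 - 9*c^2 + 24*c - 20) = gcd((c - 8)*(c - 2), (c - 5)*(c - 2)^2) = c - 2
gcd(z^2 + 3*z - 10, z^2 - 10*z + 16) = z - 2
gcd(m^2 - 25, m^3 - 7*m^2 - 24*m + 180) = m + 5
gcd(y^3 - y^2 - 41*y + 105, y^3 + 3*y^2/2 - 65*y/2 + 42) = y + 7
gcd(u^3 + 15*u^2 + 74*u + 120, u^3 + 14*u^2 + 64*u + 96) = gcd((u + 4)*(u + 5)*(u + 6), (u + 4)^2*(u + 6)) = u^2 + 10*u + 24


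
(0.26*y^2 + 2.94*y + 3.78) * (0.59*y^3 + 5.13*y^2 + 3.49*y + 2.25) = 0.1534*y^5 + 3.0684*y^4 + 18.2198*y^3 + 30.237*y^2 + 19.8072*y + 8.505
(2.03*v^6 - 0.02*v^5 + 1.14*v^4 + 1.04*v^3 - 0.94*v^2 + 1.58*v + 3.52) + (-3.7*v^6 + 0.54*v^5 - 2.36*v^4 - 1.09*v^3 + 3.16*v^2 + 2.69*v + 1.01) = -1.67*v^6 + 0.52*v^5 - 1.22*v^4 - 0.05*v^3 + 2.22*v^2 + 4.27*v + 4.53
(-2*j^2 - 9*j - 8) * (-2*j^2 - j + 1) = 4*j^4 + 20*j^3 + 23*j^2 - j - 8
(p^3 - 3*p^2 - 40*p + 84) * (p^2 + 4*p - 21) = p^5 + p^4 - 73*p^3 - 13*p^2 + 1176*p - 1764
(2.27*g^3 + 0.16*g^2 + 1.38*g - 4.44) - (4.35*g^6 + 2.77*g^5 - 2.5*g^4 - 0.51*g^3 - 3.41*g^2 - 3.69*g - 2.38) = -4.35*g^6 - 2.77*g^5 + 2.5*g^4 + 2.78*g^3 + 3.57*g^2 + 5.07*g - 2.06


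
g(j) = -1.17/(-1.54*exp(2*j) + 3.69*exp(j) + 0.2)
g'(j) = -1.17*(3.08*exp(2*j) - 3.69*exp(j))/(-1.54*exp(2*j) + 3.69*exp(j) + 0.2)^2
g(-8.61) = -5.83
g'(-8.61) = 0.02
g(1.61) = 0.06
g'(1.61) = -0.17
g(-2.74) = -2.71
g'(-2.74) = 1.41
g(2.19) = 0.01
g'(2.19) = -0.03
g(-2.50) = -2.38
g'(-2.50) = 1.36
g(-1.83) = -1.56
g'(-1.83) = 1.06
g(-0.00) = -0.50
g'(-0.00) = 0.13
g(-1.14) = -0.96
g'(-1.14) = 0.68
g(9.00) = 0.00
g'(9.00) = 0.00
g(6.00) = 0.00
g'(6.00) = 0.00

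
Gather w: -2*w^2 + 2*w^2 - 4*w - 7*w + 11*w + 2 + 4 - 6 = 0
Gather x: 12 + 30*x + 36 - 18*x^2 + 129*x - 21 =-18*x^2 + 159*x + 27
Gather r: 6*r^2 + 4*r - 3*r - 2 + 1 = 6*r^2 + r - 1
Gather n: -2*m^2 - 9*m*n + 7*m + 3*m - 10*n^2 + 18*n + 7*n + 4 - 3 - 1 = -2*m^2 + 10*m - 10*n^2 + n*(25 - 9*m)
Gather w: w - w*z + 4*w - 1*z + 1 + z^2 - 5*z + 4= w*(5 - z) + z^2 - 6*z + 5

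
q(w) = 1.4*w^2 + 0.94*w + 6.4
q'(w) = 2.8*w + 0.94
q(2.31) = 16.04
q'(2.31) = 7.41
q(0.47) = 7.15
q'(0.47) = 2.26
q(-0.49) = 6.28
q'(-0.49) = -0.43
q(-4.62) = 31.94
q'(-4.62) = -12.00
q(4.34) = 36.85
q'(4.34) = 13.09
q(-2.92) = 15.59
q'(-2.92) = -7.24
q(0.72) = 7.80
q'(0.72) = 2.96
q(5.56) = 54.91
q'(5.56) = 16.51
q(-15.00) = 307.30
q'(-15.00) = -41.06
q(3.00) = 21.82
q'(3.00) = 9.34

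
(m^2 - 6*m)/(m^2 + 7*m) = (m - 6)/(m + 7)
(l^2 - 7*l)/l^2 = (l - 7)/l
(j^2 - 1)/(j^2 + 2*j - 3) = (j + 1)/(j + 3)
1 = 1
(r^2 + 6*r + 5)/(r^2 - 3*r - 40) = (r + 1)/(r - 8)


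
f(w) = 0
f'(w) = 0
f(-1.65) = 0.00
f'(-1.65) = 0.00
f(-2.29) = 0.00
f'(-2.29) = 0.00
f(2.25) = 0.00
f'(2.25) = 0.00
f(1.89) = 0.00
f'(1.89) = 0.00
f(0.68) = 0.00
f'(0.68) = 0.00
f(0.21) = 0.00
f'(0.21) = 0.00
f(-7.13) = 0.00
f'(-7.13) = 0.00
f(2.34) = 0.00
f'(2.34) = 0.00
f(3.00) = 0.00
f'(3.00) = 0.00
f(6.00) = 0.00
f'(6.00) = 0.00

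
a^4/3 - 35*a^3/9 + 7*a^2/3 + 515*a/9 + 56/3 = (a/3 + 1)*(a - 8)*(a - 7)*(a + 1/3)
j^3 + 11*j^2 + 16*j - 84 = (j - 2)*(j + 6)*(j + 7)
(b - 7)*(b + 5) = b^2 - 2*b - 35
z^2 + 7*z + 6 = (z + 1)*(z + 6)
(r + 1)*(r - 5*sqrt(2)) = r^2 - 5*sqrt(2)*r + r - 5*sqrt(2)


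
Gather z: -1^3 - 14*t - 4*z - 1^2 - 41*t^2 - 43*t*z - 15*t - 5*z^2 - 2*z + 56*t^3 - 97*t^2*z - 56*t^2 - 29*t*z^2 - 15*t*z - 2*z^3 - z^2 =56*t^3 - 97*t^2 - 29*t - 2*z^3 + z^2*(-29*t - 6) + z*(-97*t^2 - 58*t - 6) - 2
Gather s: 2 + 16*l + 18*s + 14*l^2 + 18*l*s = 14*l^2 + 16*l + s*(18*l + 18) + 2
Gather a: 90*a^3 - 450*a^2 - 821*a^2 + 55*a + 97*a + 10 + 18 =90*a^3 - 1271*a^2 + 152*a + 28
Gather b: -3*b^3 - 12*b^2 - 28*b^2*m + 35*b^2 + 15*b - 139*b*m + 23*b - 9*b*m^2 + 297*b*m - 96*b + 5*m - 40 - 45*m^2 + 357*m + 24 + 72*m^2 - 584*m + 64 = -3*b^3 + b^2*(23 - 28*m) + b*(-9*m^2 + 158*m - 58) + 27*m^2 - 222*m + 48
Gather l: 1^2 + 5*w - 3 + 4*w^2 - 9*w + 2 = 4*w^2 - 4*w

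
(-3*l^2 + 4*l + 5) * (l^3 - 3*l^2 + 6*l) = -3*l^5 + 13*l^4 - 25*l^3 + 9*l^2 + 30*l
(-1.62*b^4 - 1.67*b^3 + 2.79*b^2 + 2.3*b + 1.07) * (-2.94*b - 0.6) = 4.7628*b^5 + 5.8818*b^4 - 7.2006*b^3 - 8.436*b^2 - 4.5258*b - 0.642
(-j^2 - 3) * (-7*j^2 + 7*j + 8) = 7*j^4 - 7*j^3 + 13*j^2 - 21*j - 24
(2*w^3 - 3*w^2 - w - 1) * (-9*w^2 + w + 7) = -18*w^5 + 29*w^4 + 20*w^3 - 13*w^2 - 8*w - 7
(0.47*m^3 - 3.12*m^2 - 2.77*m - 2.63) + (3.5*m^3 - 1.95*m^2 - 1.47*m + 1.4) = 3.97*m^3 - 5.07*m^2 - 4.24*m - 1.23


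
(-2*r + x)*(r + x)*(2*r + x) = -4*r^3 - 4*r^2*x + r*x^2 + x^3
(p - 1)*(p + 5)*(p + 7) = p^3 + 11*p^2 + 23*p - 35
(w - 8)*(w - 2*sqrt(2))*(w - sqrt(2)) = w^3 - 8*w^2 - 3*sqrt(2)*w^2 + 4*w + 24*sqrt(2)*w - 32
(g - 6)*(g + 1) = g^2 - 5*g - 6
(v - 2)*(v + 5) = v^2 + 3*v - 10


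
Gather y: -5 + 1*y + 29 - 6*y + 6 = 30 - 5*y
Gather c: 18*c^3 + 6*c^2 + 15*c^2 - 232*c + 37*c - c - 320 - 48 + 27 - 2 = 18*c^3 + 21*c^2 - 196*c - 343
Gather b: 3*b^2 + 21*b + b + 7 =3*b^2 + 22*b + 7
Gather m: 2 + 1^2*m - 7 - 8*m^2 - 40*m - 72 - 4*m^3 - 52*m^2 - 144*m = -4*m^3 - 60*m^2 - 183*m - 77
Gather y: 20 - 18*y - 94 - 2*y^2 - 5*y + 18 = -2*y^2 - 23*y - 56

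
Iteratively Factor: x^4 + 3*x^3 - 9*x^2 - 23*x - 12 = (x + 1)*(x^3 + 2*x^2 - 11*x - 12) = (x - 3)*(x + 1)*(x^2 + 5*x + 4) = (x - 3)*(x + 1)^2*(x + 4)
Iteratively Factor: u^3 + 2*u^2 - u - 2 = (u - 1)*(u^2 + 3*u + 2) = (u - 1)*(u + 2)*(u + 1)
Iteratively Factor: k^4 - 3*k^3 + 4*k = (k - 2)*(k^3 - k^2 - 2*k) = k*(k - 2)*(k^2 - k - 2) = k*(k - 2)*(k + 1)*(k - 2)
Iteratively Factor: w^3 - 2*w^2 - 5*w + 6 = (w - 3)*(w^2 + w - 2) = (w - 3)*(w + 2)*(w - 1)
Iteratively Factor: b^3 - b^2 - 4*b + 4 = (b - 1)*(b^2 - 4) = (b - 2)*(b - 1)*(b + 2)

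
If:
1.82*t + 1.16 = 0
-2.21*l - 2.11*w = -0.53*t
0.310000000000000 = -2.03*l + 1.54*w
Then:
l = -0.15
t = -0.64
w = -0.00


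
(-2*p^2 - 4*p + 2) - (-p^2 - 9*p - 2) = -p^2 + 5*p + 4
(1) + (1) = 2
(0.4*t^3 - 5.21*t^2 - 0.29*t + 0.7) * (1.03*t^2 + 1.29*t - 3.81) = 0.412*t^5 - 4.8503*t^4 - 8.5436*t^3 + 20.197*t^2 + 2.0079*t - 2.667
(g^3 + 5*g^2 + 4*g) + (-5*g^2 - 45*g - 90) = g^3 - 41*g - 90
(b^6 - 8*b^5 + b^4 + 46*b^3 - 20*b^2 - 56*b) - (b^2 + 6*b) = b^6 - 8*b^5 + b^4 + 46*b^3 - 21*b^2 - 62*b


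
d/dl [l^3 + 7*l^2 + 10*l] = 3*l^2 + 14*l + 10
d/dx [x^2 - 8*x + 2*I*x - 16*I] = 2*x - 8 + 2*I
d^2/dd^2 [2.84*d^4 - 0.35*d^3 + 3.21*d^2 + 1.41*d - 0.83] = 34.08*d^2 - 2.1*d + 6.42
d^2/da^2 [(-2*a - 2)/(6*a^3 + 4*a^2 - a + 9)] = 4*(-(a + 1)*(18*a^2 + 8*a - 1)^2 + (18*a^2 + 8*a + 2*(a + 1)*(9*a + 2) - 1)*(6*a^3 + 4*a^2 - a + 9))/(6*a^3 + 4*a^2 - a + 9)^3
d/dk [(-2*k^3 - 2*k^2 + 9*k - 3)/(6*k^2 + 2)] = (-6*k^4 - 33*k^2 + 14*k + 9)/(2*(9*k^4 + 6*k^2 + 1))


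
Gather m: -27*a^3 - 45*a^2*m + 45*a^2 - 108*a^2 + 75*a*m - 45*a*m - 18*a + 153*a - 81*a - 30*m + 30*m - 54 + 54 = -27*a^3 - 63*a^2 + 54*a + m*(-45*a^2 + 30*a)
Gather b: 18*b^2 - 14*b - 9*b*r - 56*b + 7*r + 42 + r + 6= 18*b^2 + b*(-9*r - 70) + 8*r + 48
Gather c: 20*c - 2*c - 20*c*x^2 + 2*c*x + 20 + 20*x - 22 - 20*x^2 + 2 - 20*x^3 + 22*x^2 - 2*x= c*(-20*x^2 + 2*x + 18) - 20*x^3 + 2*x^2 + 18*x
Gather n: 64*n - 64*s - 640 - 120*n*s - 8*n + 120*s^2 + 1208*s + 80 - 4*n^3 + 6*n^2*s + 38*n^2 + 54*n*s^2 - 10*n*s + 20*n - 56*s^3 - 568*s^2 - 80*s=-4*n^3 + n^2*(6*s + 38) + n*(54*s^2 - 130*s + 76) - 56*s^3 - 448*s^2 + 1064*s - 560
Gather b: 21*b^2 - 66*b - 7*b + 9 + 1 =21*b^2 - 73*b + 10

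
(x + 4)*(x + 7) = x^2 + 11*x + 28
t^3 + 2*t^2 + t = t*(t + 1)^2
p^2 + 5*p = p*(p + 5)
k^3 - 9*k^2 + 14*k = k*(k - 7)*(k - 2)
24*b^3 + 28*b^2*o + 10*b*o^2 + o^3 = (2*b + o)^2*(6*b + o)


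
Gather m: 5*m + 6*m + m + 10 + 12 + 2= 12*m + 24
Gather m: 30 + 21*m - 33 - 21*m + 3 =0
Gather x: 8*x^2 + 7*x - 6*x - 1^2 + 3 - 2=8*x^2 + x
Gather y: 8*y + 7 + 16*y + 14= 24*y + 21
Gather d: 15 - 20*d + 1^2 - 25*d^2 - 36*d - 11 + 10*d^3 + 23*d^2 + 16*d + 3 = 10*d^3 - 2*d^2 - 40*d + 8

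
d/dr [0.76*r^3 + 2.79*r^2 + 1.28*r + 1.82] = 2.28*r^2 + 5.58*r + 1.28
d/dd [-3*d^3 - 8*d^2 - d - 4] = -9*d^2 - 16*d - 1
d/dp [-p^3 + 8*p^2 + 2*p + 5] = -3*p^2 + 16*p + 2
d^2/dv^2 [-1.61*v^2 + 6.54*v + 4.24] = -3.22000000000000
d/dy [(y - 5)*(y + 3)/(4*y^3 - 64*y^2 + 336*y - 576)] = (-y^3 - 2*y^2 + 85*y - 258)/(4*(y^5 - 26*y^4 + 268*y^3 - 1368*y^2 + 3456*y - 3456))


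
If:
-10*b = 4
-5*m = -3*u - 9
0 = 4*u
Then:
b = -2/5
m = 9/5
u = 0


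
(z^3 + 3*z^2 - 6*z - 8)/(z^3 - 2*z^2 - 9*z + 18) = (z^2 + 5*z + 4)/(z^2 - 9)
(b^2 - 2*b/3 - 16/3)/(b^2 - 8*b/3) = (b + 2)/b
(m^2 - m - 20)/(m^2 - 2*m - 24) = (m - 5)/(m - 6)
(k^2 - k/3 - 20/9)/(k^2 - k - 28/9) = (3*k - 5)/(3*k - 7)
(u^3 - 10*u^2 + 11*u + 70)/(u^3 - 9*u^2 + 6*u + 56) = (u - 5)/(u - 4)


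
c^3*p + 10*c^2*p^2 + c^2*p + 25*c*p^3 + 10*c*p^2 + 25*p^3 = (c + 5*p)^2*(c*p + p)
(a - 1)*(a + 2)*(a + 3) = a^3 + 4*a^2 + a - 6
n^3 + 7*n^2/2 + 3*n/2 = n*(n + 1/2)*(n + 3)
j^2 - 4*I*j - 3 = (j - 3*I)*(j - I)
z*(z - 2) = z^2 - 2*z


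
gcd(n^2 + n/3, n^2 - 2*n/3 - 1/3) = n + 1/3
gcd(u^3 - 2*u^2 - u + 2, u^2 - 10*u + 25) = 1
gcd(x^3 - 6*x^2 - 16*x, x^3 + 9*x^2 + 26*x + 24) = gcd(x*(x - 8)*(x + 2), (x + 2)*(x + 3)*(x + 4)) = x + 2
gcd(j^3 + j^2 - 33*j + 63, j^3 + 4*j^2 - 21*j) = j^2 + 4*j - 21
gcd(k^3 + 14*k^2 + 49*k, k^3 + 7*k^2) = k^2 + 7*k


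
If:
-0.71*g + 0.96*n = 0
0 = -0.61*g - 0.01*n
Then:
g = 0.00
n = 0.00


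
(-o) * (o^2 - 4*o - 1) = -o^3 + 4*o^2 + o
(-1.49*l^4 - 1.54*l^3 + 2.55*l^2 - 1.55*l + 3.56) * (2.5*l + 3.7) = -3.725*l^5 - 9.363*l^4 + 0.677*l^3 + 5.56*l^2 + 3.165*l + 13.172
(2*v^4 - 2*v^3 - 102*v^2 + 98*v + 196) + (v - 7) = 2*v^4 - 2*v^3 - 102*v^2 + 99*v + 189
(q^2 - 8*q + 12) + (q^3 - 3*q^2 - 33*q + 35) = q^3 - 2*q^2 - 41*q + 47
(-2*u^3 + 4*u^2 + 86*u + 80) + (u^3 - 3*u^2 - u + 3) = -u^3 + u^2 + 85*u + 83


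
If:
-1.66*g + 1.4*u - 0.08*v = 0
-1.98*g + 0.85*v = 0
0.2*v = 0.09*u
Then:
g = 0.00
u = 0.00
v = 0.00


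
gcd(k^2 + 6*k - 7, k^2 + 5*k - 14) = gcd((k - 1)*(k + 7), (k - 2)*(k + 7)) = k + 7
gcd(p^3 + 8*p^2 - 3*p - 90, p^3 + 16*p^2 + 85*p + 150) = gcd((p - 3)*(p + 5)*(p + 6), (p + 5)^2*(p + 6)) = p^2 + 11*p + 30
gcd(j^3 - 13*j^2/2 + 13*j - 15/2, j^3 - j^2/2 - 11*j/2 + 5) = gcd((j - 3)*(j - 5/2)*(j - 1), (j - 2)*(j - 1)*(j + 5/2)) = j - 1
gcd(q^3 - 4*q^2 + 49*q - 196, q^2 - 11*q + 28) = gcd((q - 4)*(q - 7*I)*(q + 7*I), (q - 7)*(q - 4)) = q - 4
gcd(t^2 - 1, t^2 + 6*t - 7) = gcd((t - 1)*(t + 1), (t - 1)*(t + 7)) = t - 1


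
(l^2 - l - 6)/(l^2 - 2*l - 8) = (l - 3)/(l - 4)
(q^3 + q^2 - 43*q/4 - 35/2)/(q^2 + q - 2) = (q^2 - q - 35/4)/(q - 1)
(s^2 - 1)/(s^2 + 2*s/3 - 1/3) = 3*(s - 1)/(3*s - 1)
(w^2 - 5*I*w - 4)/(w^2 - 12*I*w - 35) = (-w^2 + 5*I*w + 4)/(-w^2 + 12*I*w + 35)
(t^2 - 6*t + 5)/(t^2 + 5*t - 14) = (t^2 - 6*t + 5)/(t^2 + 5*t - 14)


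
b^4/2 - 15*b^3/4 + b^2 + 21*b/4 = b*(b/2 + 1/2)*(b - 7)*(b - 3/2)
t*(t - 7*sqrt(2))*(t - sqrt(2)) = t^3 - 8*sqrt(2)*t^2 + 14*t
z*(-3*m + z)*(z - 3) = -3*m*z^2 + 9*m*z + z^3 - 3*z^2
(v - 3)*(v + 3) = v^2 - 9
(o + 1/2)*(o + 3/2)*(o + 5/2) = o^3 + 9*o^2/2 + 23*o/4 + 15/8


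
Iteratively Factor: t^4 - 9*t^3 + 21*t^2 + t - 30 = (t - 5)*(t^3 - 4*t^2 + t + 6) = (t - 5)*(t - 2)*(t^2 - 2*t - 3) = (t - 5)*(t - 3)*(t - 2)*(t + 1)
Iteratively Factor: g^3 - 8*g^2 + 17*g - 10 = (g - 1)*(g^2 - 7*g + 10) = (g - 5)*(g - 1)*(g - 2)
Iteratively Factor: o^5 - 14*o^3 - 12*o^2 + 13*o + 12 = (o - 4)*(o^4 + 4*o^3 + 2*o^2 - 4*o - 3) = (o - 4)*(o + 1)*(o^3 + 3*o^2 - o - 3) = (o - 4)*(o + 1)*(o + 3)*(o^2 - 1) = (o - 4)*(o + 1)^2*(o + 3)*(o - 1)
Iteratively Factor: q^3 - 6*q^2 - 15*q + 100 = (q + 4)*(q^2 - 10*q + 25) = (q - 5)*(q + 4)*(q - 5)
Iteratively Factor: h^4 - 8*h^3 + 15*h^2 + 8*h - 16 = (h - 4)*(h^3 - 4*h^2 - h + 4) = (h - 4)*(h - 1)*(h^2 - 3*h - 4) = (h - 4)^2*(h - 1)*(h + 1)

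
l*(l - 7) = l^2 - 7*l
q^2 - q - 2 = (q - 2)*(q + 1)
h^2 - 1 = (h - 1)*(h + 1)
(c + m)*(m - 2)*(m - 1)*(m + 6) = c*m^3 + 3*c*m^2 - 16*c*m + 12*c + m^4 + 3*m^3 - 16*m^2 + 12*m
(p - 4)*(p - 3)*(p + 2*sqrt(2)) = p^3 - 7*p^2 + 2*sqrt(2)*p^2 - 14*sqrt(2)*p + 12*p + 24*sqrt(2)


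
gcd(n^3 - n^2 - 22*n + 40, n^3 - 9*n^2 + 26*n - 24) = n^2 - 6*n + 8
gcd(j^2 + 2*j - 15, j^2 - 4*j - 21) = 1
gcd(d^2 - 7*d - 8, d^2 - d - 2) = d + 1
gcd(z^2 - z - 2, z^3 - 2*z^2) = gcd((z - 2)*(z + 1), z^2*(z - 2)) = z - 2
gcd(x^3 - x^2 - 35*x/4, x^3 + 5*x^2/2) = x^2 + 5*x/2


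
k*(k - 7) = k^2 - 7*k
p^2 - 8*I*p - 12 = (p - 6*I)*(p - 2*I)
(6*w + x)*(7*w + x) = 42*w^2 + 13*w*x + x^2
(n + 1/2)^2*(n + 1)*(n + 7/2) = n^4 + 11*n^3/2 + 33*n^2/4 + 37*n/8 + 7/8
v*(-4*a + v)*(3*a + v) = -12*a^2*v - a*v^2 + v^3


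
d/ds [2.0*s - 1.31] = 2.00000000000000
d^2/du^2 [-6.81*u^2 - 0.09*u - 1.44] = -13.6200000000000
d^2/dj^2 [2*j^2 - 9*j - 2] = 4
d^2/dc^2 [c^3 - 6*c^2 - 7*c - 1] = 6*c - 12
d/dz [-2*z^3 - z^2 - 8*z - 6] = -6*z^2 - 2*z - 8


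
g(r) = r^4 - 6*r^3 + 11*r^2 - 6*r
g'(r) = 4*r^3 - 18*r^2 + 22*r - 6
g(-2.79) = 293.26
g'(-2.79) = -294.36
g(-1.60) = 68.89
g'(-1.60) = -103.66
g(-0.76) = 13.88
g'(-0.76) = -34.87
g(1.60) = 0.54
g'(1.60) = -0.50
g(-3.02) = 366.89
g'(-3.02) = -346.78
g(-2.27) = 167.04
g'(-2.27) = -195.48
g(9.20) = 3367.64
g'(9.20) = 1787.63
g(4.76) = 86.94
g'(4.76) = 122.28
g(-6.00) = 3024.00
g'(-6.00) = -1650.00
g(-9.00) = 11880.00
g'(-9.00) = -4578.00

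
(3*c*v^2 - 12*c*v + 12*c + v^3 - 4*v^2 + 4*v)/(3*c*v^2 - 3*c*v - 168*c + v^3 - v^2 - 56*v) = (v^2 - 4*v + 4)/(v^2 - v - 56)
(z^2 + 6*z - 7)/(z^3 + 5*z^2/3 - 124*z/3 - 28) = 3*(z - 1)/(3*z^2 - 16*z - 12)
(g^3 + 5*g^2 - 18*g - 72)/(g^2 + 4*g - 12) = (g^2 - g - 12)/(g - 2)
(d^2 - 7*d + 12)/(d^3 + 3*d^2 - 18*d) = (d - 4)/(d*(d + 6))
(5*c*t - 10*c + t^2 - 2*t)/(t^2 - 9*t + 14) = (5*c + t)/(t - 7)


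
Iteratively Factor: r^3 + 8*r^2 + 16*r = (r + 4)*(r^2 + 4*r) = (r + 4)^2*(r)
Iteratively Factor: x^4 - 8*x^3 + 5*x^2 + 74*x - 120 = (x - 4)*(x^3 - 4*x^2 - 11*x + 30) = (x - 4)*(x + 3)*(x^2 - 7*x + 10) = (x - 5)*(x - 4)*(x + 3)*(x - 2)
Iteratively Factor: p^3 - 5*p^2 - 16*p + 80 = (p - 5)*(p^2 - 16) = (p - 5)*(p - 4)*(p + 4)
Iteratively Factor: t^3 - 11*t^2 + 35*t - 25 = (t - 5)*(t^2 - 6*t + 5) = (t - 5)*(t - 1)*(t - 5)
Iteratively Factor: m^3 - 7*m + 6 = (m + 3)*(m^2 - 3*m + 2) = (m - 2)*(m + 3)*(m - 1)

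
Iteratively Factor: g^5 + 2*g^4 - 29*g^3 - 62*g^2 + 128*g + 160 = (g + 4)*(g^4 - 2*g^3 - 21*g^2 + 22*g + 40) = (g + 4)^2*(g^3 - 6*g^2 + 3*g + 10) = (g + 1)*(g + 4)^2*(g^2 - 7*g + 10) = (g - 2)*(g + 1)*(g + 4)^2*(g - 5)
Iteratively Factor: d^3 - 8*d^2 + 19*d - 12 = (d - 1)*(d^2 - 7*d + 12) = (d - 4)*(d - 1)*(d - 3)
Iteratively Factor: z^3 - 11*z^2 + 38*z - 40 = (z - 5)*(z^2 - 6*z + 8) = (z - 5)*(z - 4)*(z - 2)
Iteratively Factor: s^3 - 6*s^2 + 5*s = (s)*(s^2 - 6*s + 5) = s*(s - 5)*(s - 1)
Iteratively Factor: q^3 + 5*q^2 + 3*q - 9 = (q - 1)*(q^2 + 6*q + 9) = (q - 1)*(q + 3)*(q + 3)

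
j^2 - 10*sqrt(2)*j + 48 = (j - 6*sqrt(2))*(j - 4*sqrt(2))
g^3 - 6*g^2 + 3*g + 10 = (g - 5)*(g - 2)*(g + 1)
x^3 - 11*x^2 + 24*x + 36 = (x - 6)^2*(x + 1)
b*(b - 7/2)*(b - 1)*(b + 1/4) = b^4 - 17*b^3/4 + 19*b^2/8 + 7*b/8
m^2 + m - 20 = (m - 4)*(m + 5)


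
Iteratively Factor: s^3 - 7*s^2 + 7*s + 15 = (s + 1)*(s^2 - 8*s + 15) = (s - 5)*(s + 1)*(s - 3)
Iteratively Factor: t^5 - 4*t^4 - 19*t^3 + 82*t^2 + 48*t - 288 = (t + 4)*(t^4 - 8*t^3 + 13*t^2 + 30*t - 72) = (t + 2)*(t + 4)*(t^3 - 10*t^2 + 33*t - 36) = (t - 4)*(t + 2)*(t + 4)*(t^2 - 6*t + 9) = (t - 4)*(t - 3)*(t + 2)*(t + 4)*(t - 3)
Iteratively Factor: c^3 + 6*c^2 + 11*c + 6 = (c + 3)*(c^2 + 3*c + 2) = (c + 2)*(c + 3)*(c + 1)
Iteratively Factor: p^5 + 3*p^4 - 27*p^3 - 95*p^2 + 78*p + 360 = (p - 5)*(p^4 + 8*p^3 + 13*p^2 - 30*p - 72) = (p - 5)*(p + 4)*(p^3 + 4*p^2 - 3*p - 18) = (p - 5)*(p + 3)*(p + 4)*(p^2 + p - 6) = (p - 5)*(p - 2)*(p + 3)*(p + 4)*(p + 3)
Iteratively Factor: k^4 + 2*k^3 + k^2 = (k + 1)*(k^3 + k^2) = k*(k + 1)*(k^2 + k) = k^2*(k + 1)*(k + 1)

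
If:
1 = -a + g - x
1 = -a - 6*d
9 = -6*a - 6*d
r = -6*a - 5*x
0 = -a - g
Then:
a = -8/5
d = 1/10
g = 8/5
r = -7/5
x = 11/5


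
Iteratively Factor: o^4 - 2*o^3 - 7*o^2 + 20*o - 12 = (o + 3)*(o^3 - 5*o^2 + 8*o - 4) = (o - 2)*(o + 3)*(o^2 - 3*o + 2) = (o - 2)*(o - 1)*(o + 3)*(o - 2)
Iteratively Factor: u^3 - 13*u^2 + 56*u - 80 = (u - 4)*(u^2 - 9*u + 20) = (u - 4)^2*(u - 5)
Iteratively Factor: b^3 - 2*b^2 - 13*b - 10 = (b + 2)*(b^2 - 4*b - 5) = (b - 5)*(b + 2)*(b + 1)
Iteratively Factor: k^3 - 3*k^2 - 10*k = (k)*(k^2 - 3*k - 10) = k*(k + 2)*(k - 5)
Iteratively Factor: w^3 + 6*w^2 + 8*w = (w + 4)*(w^2 + 2*w) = w*(w + 4)*(w + 2)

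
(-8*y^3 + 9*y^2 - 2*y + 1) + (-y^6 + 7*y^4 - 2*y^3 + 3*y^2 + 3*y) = -y^6 + 7*y^4 - 10*y^3 + 12*y^2 + y + 1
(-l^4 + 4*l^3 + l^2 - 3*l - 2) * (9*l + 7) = -9*l^5 + 29*l^4 + 37*l^3 - 20*l^2 - 39*l - 14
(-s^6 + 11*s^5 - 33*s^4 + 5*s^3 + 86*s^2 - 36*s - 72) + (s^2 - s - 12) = -s^6 + 11*s^5 - 33*s^4 + 5*s^3 + 87*s^2 - 37*s - 84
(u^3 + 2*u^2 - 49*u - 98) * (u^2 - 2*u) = u^5 - 53*u^3 + 196*u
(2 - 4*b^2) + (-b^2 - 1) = 1 - 5*b^2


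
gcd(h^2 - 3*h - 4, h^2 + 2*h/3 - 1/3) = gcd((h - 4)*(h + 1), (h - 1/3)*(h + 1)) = h + 1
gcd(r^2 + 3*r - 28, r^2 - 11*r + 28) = r - 4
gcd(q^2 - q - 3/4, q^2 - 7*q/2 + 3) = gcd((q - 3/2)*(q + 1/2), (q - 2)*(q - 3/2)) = q - 3/2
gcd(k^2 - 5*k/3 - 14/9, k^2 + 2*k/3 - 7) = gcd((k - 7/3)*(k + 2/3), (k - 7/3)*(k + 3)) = k - 7/3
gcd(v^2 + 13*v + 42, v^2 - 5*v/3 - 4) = 1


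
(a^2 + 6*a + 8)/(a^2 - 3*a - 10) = (a + 4)/(a - 5)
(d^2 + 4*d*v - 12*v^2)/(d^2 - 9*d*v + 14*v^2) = (-d - 6*v)/(-d + 7*v)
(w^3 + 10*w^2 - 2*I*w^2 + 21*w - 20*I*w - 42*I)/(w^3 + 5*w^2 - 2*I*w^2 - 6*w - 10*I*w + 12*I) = (w^2 + 10*w + 21)/(w^2 + 5*w - 6)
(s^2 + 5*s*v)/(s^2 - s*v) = (s + 5*v)/(s - v)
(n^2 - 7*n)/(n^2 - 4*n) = (n - 7)/(n - 4)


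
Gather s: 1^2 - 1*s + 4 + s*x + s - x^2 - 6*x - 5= s*x - x^2 - 6*x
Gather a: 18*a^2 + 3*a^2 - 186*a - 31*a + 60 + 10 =21*a^2 - 217*a + 70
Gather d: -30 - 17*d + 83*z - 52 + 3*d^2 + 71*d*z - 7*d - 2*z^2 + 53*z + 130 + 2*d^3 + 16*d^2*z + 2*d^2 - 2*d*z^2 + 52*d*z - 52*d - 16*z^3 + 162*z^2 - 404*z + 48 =2*d^3 + d^2*(16*z + 5) + d*(-2*z^2 + 123*z - 76) - 16*z^3 + 160*z^2 - 268*z + 96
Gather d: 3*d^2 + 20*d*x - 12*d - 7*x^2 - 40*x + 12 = 3*d^2 + d*(20*x - 12) - 7*x^2 - 40*x + 12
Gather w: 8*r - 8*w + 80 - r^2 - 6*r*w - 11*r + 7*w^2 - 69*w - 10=-r^2 - 3*r + 7*w^2 + w*(-6*r - 77) + 70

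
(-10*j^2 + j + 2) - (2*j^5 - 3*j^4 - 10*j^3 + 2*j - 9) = -2*j^5 + 3*j^4 + 10*j^3 - 10*j^2 - j + 11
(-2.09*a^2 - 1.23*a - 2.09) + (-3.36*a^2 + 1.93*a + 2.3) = -5.45*a^2 + 0.7*a + 0.21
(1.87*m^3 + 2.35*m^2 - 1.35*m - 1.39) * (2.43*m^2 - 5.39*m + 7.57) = 4.5441*m^5 - 4.3688*m^4 - 1.7911*m^3 + 21.6883*m^2 - 2.7274*m - 10.5223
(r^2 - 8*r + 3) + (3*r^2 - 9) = 4*r^2 - 8*r - 6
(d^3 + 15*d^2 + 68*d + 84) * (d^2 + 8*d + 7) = d^5 + 23*d^4 + 195*d^3 + 733*d^2 + 1148*d + 588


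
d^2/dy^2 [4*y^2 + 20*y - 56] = 8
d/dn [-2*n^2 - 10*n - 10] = -4*n - 10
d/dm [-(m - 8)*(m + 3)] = 5 - 2*m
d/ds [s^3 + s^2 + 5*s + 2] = 3*s^2 + 2*s + 5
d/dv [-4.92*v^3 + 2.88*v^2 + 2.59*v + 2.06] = -14.76*v^2 + 5.76*v + 2.59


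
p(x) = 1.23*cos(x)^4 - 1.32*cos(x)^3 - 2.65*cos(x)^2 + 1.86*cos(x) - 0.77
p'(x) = -4.92*sin(x)*cos(x)^3 + 3.96*sin(x)*cos(x)^2 + 5.3*sin(x)*cos(x) - 1.86*sin(x)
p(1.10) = -0.54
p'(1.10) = 0.80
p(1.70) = -1.05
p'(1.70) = -2.45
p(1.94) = -1.70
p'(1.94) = -2.82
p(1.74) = -1.15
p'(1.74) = -2.58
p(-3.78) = -2.78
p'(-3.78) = -0.60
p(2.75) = -2.81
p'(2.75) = 0.19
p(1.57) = -0.77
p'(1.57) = -1.86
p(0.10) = -1.64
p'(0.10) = 0.25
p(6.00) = -1.55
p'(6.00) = -0.71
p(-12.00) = -1.26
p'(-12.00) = 1.33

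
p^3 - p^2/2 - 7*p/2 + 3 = (p - 3/2)*(p - 1)*(p + 2)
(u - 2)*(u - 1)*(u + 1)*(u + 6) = u^4 + 4*u^3 - 13*u^2 - 4*u + 12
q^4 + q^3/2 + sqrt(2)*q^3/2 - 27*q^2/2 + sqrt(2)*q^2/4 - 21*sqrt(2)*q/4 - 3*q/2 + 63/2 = (q - 3)*(q + 7/2)*(q - sqrt(2))*(q + 3*sqrt(2)/2)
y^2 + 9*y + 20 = (y + 4)*(y + 5)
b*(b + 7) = b^2 + 7*b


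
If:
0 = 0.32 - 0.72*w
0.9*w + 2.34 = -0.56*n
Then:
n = -4.89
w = 0.44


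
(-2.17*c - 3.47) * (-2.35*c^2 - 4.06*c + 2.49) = 5.0995*c^3 + 16.9647*c^2 + 8.6849*c - 8.6403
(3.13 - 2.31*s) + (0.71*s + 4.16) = 7.29 - 1.6*s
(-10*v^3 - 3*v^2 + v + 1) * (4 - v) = 10*v^4 - 37*v^3 - 13*v^2 + 3*v + 4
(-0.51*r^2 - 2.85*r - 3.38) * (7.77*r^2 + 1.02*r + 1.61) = -3.9627*r^4 - 22.6647*r^3 - 29.9907*r^2 - 8.0361*r - 5.4418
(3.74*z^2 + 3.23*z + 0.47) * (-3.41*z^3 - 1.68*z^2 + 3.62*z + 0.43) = -12.7534*z^5 - 17.2975*z^4 + 6.5097*z^3 + 12.5112*z^2 + 3.0903*z + 0.2021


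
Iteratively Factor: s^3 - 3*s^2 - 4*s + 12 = (s - 3)*(s^2 - 4) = (s - 3)*(s + 2)*(s - 2)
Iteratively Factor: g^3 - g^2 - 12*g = (g - 4)*(g^2 + 3*g) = (g - 4)*(g + 3)*(g)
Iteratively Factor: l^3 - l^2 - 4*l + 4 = (l - 1)*(l^2 - 4) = (l - 1)*(l + 2)*(l - 2)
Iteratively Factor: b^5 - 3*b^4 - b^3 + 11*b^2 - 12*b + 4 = (b - 2)*(b^4 - b^3 - 3*b^2 + 5*b - 2) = (b - 2)*(b - 1)*(b^3 - 3*b + 2) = (b - 2)*(b - 1)^2*(b^2 + b - 2) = (b - 2)*(b - 1)^3*(b + 2)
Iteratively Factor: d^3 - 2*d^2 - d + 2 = (d - 1)*(d^2 - d - 2) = (d - 1)*(d + 1)*(d - 2)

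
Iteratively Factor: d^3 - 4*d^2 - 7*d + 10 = (d + 2)*(d^2 - 6*d + 5) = (d - 5)*(d + 2)*(d - 1)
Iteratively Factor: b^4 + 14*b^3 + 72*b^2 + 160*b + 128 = (b + 4)*(b^3 + 10*b^2 + 32*b + 32) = (b + 4)^2*(b^2 + 6*b + 8) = (b + 4)^3*(b + 2)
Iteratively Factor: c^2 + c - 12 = (c - 3)*(c + 4)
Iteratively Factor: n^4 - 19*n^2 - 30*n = (n - 5)*(n^3 + 5*n^2 + 6*n) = n*(n - 5)*(n^2 + 5*n + 6) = n*(n - 5)*(n + 2)*(n + 3)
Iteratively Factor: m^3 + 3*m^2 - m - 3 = (m - 1)*(m^2 + 4*m + 3) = (m - 1)*(m + 1)*(m + 3)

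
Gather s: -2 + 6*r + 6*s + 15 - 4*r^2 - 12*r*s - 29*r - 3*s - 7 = -4*r^2 - 23*r + s*(3 - 12*r) + 6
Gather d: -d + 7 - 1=6 - d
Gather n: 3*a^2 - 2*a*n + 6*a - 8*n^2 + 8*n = 3*a^2 + 6*a - 8*n^2 + n*(8 - 2*a)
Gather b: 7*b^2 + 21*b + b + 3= 7*b^2 + 22*b + 3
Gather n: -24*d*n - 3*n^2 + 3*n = -3*n^2 + n*(3 - 24*d)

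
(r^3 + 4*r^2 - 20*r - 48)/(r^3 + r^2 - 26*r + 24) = (r + 2)/(r - 1)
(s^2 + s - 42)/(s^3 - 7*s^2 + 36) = (s + 7)/(s^2 - s - 6)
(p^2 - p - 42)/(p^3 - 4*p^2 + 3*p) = (p^2 - p - 42)/(p*(p^2 - 4*p + 3))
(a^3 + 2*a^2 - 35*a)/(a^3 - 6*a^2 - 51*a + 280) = a/(a - 8)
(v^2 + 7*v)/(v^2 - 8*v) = (v + 7)/(v - 8)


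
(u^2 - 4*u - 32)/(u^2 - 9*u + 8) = (u + 4)/(u - 1)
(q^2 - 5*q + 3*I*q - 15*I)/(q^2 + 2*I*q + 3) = (q - 5)/(q - I)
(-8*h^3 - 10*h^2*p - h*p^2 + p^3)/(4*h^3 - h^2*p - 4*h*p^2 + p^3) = (2*h + p)/(-h + p)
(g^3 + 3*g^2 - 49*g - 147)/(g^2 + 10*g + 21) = g - 7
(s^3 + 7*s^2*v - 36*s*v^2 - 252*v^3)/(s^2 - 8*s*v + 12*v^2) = (s^2 + 13*s*v + 42*v^2)/(s - 2*v)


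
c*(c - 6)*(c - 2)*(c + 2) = c^4 - 6*c^3 - 4*c^2 + 24*c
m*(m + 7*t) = m^2 + 7*m*t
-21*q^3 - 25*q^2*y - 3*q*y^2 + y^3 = (-7*q + y)*(q + y)*(3*q + y)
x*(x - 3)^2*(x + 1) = x^4 - 5*x^3 + 3*x^2 + 9*x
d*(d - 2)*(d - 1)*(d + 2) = d^4 - d^3 - 4*d^2 + 4*d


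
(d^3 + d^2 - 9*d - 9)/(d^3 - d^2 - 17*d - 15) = (d - 3)/(d - 5)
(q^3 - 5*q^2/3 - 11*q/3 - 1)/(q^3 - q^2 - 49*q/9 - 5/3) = 3*(q + 1)/(3*q + 5)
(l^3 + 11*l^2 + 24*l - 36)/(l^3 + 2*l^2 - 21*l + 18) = (l + 6)/(l - 3)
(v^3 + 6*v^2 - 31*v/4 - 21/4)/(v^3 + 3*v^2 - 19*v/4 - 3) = (v + 7)/(v + 4)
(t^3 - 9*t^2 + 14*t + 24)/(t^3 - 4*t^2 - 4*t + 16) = (t^2 - 5*t - 6)/(t^2 - 4)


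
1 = 1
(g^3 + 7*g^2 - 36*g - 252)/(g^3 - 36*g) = (g + 7)/g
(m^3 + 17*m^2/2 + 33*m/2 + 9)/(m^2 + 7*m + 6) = m + 3/2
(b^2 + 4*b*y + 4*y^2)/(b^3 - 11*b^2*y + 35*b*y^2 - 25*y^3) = (b^2 + 4*b*y + 4*y^2)/(b^3 - 11*b^2*y + 35*b*y^2 - 25*y^3)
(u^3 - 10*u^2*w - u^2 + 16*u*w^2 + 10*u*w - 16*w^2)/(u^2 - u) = u - 10*w + 16*w^2/u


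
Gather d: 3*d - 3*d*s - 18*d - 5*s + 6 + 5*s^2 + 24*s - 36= d*(-3*s - 15) + 5*s^2 + 19*s - 30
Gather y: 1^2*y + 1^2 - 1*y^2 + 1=-y^2 + y + 2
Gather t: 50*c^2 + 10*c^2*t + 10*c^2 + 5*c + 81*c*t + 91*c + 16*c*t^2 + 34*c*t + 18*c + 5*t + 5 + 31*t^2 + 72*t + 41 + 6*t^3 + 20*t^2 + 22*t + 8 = 60*c^2 + 114*c + 6*t^3 + t^2*(16*c + 51) + t*(10*c^2 + 115*c + 99) + 54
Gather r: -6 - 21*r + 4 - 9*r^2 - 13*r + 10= -9*r^2 - 34*r + 8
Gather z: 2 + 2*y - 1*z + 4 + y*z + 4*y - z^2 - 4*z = 6*y - z^2 + z*(y - 5) + 6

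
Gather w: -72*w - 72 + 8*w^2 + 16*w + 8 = 8*w^2 - 56*w - 64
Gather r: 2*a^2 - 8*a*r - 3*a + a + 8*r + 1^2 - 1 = 2*a^2 - 2*a + r*(8 - 8*a)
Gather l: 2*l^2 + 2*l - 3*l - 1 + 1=2*l^2 - l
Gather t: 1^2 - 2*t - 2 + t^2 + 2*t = t^2 - 1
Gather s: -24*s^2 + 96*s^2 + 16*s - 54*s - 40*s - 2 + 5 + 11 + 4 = 72*s^2 - 78*s + 18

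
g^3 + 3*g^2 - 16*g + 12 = (g - 2)*(g - 1)*(g + 6)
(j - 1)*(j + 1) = j^2 - 1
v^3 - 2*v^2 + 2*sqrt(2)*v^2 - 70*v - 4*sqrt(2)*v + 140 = (v - 2)*(v - 5*sqrt(2))*(v + 7*sqrt(2))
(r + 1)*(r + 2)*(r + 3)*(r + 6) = r^4 + 12*r^3 + 47*r^2 + 72*r + 36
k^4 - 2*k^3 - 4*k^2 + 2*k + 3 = (k - 3)*(k - 1)*(k + 1)^2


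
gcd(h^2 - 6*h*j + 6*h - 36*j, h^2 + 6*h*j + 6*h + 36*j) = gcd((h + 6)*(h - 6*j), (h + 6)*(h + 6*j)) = h + 6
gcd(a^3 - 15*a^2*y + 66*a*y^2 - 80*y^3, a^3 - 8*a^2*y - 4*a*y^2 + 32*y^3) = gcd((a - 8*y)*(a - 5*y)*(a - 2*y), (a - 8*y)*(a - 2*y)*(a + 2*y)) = a^2 - 10*a*y + 16*y^2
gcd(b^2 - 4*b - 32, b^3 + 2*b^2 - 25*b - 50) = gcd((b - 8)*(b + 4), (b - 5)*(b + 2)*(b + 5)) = 1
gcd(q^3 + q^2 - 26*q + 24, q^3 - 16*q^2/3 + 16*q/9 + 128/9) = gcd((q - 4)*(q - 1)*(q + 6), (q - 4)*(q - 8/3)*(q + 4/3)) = q - 4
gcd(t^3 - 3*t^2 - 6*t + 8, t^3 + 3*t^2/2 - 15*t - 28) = t^2 - 2*t - 8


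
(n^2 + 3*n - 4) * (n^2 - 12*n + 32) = n^4 - 9*n^3 - 8*n^2 + 144*n - 128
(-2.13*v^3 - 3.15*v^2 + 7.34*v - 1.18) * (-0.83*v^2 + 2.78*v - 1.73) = 1.7679*v^5 - 3.3069*v^4 - 11.1643*v^3 + 26.8341*v^2 - 15.9786*v + 2.0414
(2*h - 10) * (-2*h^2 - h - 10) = -4*h^3 + 18*h^2 - 10*h + 100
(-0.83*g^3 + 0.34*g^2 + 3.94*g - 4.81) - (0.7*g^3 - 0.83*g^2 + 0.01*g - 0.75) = -1.53*g^3 + 1.17*g^2 + 3.93*g - 4.06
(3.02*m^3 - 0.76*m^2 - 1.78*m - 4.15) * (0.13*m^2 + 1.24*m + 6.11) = 0.3926*m^5 + 3.646*m^4 + 17.2784*m^3 - 7.3903*m^2 - 16.0218*m - 25.3565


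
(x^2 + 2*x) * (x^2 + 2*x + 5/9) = x^4 + 4*x^3 + 41*x^2/9 + 10*x/9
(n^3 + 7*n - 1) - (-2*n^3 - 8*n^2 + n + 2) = 3*n^3 + 8*n^2 + 6*n - 3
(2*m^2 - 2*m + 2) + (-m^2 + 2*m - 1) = m^2 + 1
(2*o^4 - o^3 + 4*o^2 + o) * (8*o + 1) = 16*o^5 - 6*o^4 + 31*o^3 + 12*o^2 + o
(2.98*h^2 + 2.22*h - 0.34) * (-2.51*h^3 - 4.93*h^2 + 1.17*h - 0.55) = -7.4798*h^5 - 20.2636*h^4 - 6.6046*h^3 + 2.6346*h^2 - 1.6188*h + 0.187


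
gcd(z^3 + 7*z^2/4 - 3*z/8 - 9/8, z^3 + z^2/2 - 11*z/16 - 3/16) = z^2 + z/4 - 3/4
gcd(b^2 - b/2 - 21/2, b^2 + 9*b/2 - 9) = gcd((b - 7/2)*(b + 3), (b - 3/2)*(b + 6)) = 1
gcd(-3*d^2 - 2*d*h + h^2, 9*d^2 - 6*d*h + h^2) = 3*d - h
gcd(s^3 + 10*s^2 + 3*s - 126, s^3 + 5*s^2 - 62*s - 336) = s^2 + 13*s + 42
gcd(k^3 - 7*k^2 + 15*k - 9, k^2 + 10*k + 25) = 1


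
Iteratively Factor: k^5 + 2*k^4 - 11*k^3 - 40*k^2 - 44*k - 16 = (k + 1)*(k^4 + k^3 - 12*k^2 - 28*k - 16) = (k - 4)*(k + 1)*(k^3 + 5*k^2 + 8*k + 4) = (k - 4)*(k + 1)*(k + 2)*(k^2 + 3*k + 2) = (k - 4)*(k + 1)*(k + 2)^2*(k + 1)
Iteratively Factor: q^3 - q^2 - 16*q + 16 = (q - 1)*(q^2 - 16) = (q - 4)*(q - 1)*(q + 4)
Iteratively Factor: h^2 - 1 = (h + 1)*(h - 1)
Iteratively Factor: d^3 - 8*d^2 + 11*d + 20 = (d + 1)*(d^2 - 9*d + 20) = (d - 5)*(d + 1)*(d - 4)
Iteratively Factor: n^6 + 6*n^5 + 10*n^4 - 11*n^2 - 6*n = (n + 3)*(n^5 + 3*n^4 + n^3 - 3*n^2 - 2*n) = (n + 1)*(n + 3)*(n^4 + 2*n^3 - n^2 - 2*n) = (n + 1)*(n + 2)*(n + 3)*(n^3 - n) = (n - 1)*(n + 1)*(n + 2)*(n + 3)*(n^2 + n) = n*(n - 1)*(n + 1)*(n + 2)*(n + 3)*(n + 1)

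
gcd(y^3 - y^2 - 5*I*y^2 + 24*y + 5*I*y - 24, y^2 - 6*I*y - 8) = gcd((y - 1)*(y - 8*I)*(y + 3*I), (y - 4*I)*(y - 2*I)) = 1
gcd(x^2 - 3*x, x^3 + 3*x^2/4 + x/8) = x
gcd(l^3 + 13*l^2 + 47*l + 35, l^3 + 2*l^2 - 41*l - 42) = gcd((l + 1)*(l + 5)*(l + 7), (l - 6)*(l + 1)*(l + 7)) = l^2 + 8*l + 7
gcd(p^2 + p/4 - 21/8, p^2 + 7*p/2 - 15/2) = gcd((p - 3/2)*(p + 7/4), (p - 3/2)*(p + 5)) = p - 3/2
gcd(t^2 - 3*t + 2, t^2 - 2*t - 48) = 1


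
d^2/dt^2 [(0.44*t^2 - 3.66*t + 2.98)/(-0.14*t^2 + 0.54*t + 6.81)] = (1.38777878078145e-17*t^4 + 0.076944*t^3 - 2.867424*t^2 + 22.288392*t - 75.149736)/(0.002744*t^6 - 0.031752*t^5 - 0.277956*t^4 + 2.931552*t^3 + 13.520574*t^2 - 75.129282*t - 315.821241)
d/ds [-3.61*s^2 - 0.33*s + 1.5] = -7.22*s - 0.33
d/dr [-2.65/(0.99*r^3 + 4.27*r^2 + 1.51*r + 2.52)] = (7.8705*r^2 + 22.631*r + 4.0015)/(0.99*r^3 + 4.27*r^2 + 1.51*r + 2.52)^2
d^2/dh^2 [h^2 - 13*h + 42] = 2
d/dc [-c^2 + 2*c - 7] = 2 - 2*c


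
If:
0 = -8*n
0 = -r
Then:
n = 0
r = 0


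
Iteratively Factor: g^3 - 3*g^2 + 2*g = (g)*(g^2 - 3*g + 2) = g*(g - 2)*(g - 1)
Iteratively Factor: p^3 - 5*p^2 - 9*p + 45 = (p - 5)*(p^2 - 9) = (p - 5)*(p + 3)*(p - 3)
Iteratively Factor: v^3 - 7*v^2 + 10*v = (v - 5)*(v^2 - 2*v) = v*(v - 5)*(v - 2)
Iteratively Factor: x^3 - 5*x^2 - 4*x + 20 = (x - 2)*(x^2 - 3*x - 10) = (x - 2)*(x + 2)*(x - 5)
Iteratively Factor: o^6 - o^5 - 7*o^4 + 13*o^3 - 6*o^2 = (o - 1)*(o^5 - 7*o^3 + 6*o^2) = o*(o - 1)*(o^4 - 7*o^2 + 6*o) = o*(o - 1)^2*(o^3 + o^2 - 6*o) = o*(o - 2)*(o - 1)^2*(o^2 + 3*o) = o*(o - 2)*(o - 1)^2*(o + 3)*(o)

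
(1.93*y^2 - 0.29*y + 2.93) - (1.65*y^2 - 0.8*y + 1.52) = 0.28*y^2 + 0.51*y + 1.41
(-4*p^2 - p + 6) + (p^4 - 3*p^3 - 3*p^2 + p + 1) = p^4 - 3*p^3 - 7*p^2 + 7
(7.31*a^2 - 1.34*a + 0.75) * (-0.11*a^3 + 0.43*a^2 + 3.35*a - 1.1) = -0.8041*a^5 + 3.2907*a^4 + 23.8298*a^3 - 12.2075*a^2 + 3.9865*a - 0.825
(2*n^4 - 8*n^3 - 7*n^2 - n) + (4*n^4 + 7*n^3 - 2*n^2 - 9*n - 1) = 6*n^4 - n^3 - 9*n^2 - 10*n - 1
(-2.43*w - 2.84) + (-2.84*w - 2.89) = -5.27*w - 5.73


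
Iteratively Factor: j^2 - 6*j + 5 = (j - 5)*(j - 1)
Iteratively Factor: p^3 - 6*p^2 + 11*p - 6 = (p - 2)*(p^2 - 4*p + 3) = (p - 3)*(p - 2)*(p - 1)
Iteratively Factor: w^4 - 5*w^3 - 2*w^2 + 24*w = (w)*(w^3 - 5*w^2 - 2*w + 24) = w*(w + 2)*(w^2 - 7*w + 12) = w*(w - 4)*(w + 2)*(w - 3)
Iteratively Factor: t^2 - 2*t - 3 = (t + 1)*(t - 3)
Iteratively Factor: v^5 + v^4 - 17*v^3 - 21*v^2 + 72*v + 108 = (v + 2)*(v^4 - v^3 - 15*v^2 + 9*v + 54) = (v - 3)*(v + 2)*(v^3 + 2*v^2 - 9*v - 18) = (v - 3)*(v + 2)^2*(v^2 - 9) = (v - 3)^2*(v + 2)^2*(v + 3)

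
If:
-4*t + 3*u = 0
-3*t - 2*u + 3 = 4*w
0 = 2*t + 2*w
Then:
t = 9/5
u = 12/5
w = -9/5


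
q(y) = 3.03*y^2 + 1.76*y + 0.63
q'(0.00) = 1.76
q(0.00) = 0.63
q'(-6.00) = -34.60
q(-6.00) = 99.15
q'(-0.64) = -2.12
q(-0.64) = 0.74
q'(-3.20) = -17.63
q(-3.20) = 26.03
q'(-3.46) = -19.21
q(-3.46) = 30.81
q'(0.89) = 7.15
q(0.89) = 4.60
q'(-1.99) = -10.30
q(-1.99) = 9.13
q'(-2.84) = -15.45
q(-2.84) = 20.07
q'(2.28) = 15.58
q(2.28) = 20.39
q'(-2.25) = -11.88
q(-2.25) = 12.01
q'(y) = 6.06*y + 1.76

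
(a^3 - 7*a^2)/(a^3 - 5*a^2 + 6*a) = a*(a - 7)/(a^2 - 5*a + 6)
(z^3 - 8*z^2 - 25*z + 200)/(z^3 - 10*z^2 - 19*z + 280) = (z - 5)/(z - 7)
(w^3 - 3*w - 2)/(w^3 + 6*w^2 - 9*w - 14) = (w + 1)/(w + 7)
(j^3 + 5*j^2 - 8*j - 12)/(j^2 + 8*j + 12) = (j^2 - j - 2)/(j + 2)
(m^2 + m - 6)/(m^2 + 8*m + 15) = (m - 2)/(m + 5)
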